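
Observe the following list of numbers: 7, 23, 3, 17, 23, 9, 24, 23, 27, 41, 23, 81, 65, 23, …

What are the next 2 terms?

243, 106

Split by position mod 3: positions 1, 4, 7, … form one track, and each other residue class forms its own.
Subsequence A is 7, 17, 24, 41, 65, which is Fibonacci-style (each term is the sum of the two before it).
Subsequence B is 23, 23, 23, 23, 23, which is always 23.
Subsequence C is 3, 9, 27, 81, which is successive powers of 3.
Position 15 → subsequence C, term 5 = 243.
Term 16 comes from subsequence A (its 6th entry): 106.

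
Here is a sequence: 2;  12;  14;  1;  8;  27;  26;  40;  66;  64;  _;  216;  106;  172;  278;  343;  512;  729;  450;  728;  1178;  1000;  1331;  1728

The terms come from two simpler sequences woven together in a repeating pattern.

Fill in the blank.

Positions follow the repeating pattern AAABBB; grouping by letter gives 2 tracks.
Subsequence A is 2, 12, 14, 26, 40, 66, 106, 172, 278, 450, 728, 1178, which is a Fibonacci-like recurrence a_n = a_{n-1} + a_{n-2}.
Subsequence B is 1, 8, 27, 64, ?, 216, 343, 512, 729, 1000, 1331, 1728, which is the cubes 1³, 2³, 3³, ….
Filling subsequence B at index 5 by its rule yields 125.

125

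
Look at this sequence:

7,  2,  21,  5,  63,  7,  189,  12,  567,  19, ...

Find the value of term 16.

Taking every 2nd term gives 2 separate tracks.
Subsequence A: 7, 21, 63, 189, 567. Geometric, ×3 each step.
Subsequence B: 2, 5, 7, 12, 19. A Fibonacci-like recurrence a_n = a_{n-1} + a_{n-2}.
The 16th slot belongs to subsequence B; its 8th term is 81.

81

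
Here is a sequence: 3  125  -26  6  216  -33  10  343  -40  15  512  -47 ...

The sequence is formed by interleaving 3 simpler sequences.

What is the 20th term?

1331

Taking every 3rd term gives 3 separate tracks.
Track A: 3, 6, 10, 15 — triangular numbers n(n+1)/2 for n = 2, 3, ….
Track B: 125, 216, 343, 512 — perfect cubes starting at 5³.
Track C: -26, -33, -40, -47 — arithmetic with common difference −7.
Term 20 comes from track B (its 7th entry): 1331.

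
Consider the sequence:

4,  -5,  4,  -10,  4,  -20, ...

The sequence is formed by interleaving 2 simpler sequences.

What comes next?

Split by position mod 2 into 2 tracks.
Subsequence A: 4, 4, 4 (the constant sequence 4).
Subsequence B: -5, -10, -20 (a geometric progression (common ratio 2)).
The 7th slot belongs to subsequence A; its 4th term is 4.

4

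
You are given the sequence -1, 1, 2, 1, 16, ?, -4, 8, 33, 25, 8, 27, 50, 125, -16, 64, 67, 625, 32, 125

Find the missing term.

5

Taking every 4th term gives 4 separate tracks.
Stream A = -1, 16, 33, 50, 67: linear: a_n = -18 + 17·n.
Stream B = 1, ?, 25, 125, 625: powers of 5.
Stream C = 2, -4, 8, -16, 32: geometric with ratio -2.
Stream D = 1, 8, 27, 64, 125: consecutive cubes n³ from n = 1.
Stream B's pattern makes the blank 5.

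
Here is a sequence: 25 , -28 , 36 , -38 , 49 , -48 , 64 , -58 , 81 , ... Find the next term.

-68

Odd-indexed and even-indexed terms follow separate rules.
Subsequence A = 25, 36, 49, 64, 81: consecutive squares n² from n = 5.
Subsequence B = -28, -38, -48, -58: subtracting 10 each time.
Position 10 falls in subsequence B as its term 5, giving -68.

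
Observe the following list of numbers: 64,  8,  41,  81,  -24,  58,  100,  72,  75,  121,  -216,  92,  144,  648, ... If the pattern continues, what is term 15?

Taking every 3rd term gives 3 separate tracks.
Track A: 64, 81, 100, 121, 144 (the squares 8², 9², 10², …).
Track B: 8, -24, 72, -216, 648 (multiplying by -3 each time).
Track C: 41, 58, 75, 92 (adding 17 each time).
The 15th slot belongs to track C; its 5th term is 109.

109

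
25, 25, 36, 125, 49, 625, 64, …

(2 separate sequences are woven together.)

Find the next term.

3125

Positions 1, 3, 5, … form one subsequence and positions 2, 4, 6, … form another.
Track A: 25, 36, 49, 64. Consecutive squares n² from n = 5.
Track B: 25, 125, 625. Powers 5^2, 5^3, 5^4, ….
The 8th slot belongs to track B; its 4th term is 3125.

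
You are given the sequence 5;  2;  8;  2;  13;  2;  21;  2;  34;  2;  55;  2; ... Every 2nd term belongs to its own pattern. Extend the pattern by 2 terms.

Split by position mod 2 into 2 tracks.
Subsequence A: 5, 8, 13, 21, 34, 55 (each term equals the sum of the previous two).
Subsequence B: 2, 2, 2, 2, 2, 2 (always 2).
Position 13 falls in subsequence A as its term 7, giving 89.
Position 14 falls in subsequence B as its term 7, giving 2.

89, 2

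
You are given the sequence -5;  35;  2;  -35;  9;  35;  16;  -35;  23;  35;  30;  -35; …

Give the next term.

Odd-indexed and even-indexed terms follow separate rules.
Stream A: -5, 2, 9, 16, 23, 30. Arithmetic with common difference +7.
Stream B: 35, -35, 35, -35, 35, -35. Alternating ±35.
Term 13 comes from stream A (its 7th entry): 37.

37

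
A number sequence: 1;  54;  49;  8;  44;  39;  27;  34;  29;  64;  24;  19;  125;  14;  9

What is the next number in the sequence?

Reading positions in blocks of 3 reveals the pattern ABB — 2 tracks woven together.
Subsequence A: 1, 8, 27, 64, 125 (consecutive cubes n³ from n = 1).
Subsequence B: 54, 49, 44, 39, 34, 29, 24, 19, 14, 9 (subtracting 5 each time).
Position 16 → subsequence A, term 6 = 216.

216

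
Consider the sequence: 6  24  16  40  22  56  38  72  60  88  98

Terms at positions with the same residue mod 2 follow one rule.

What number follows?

104

Positions 1, 3, 5, … form one subsequence and positions 2, 4, 6, … form another.
Track A: 6, 16, 22, 38, 60, 98 — each term equals the sum of the previous two.
Track B: 24, 40, 56, 72, 88 — arithmetic with common difference +16.
The 12th slot belongs to track B; its 6th term is 104.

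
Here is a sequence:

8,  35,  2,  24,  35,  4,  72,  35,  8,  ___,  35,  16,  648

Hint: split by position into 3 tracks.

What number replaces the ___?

216

The terms cycle through 3 interleaved subsequences.
Stream A = 8, 24, 72, ?, 648: geometric, ×3 each step.
Stream B = 35, 35, 35, 35: constant 35.
Stream C = 2, 4, 8, 16: powers 2^1, 2^2, 2^3, ….
Filling stream A at index 4 by its rule yields 216.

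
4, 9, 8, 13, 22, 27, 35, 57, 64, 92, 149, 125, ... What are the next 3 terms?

241, 390, 216

The slot pattern repeats as AAB (period 3), so there are 2 interleaved tracks.
Track A = 4, 9, 13, 22, 35, 57, 92, 149: Fibonacci-style (each term is the sum of the two before it).
Track B = 8, 27, 64, 125: perfect cubes starting at 2³.
The 13th slot belongs to track A; its 9th term is 241.
Position 14 → track A, term 10 = 390.
Position 15 → track B, term 5 = 216.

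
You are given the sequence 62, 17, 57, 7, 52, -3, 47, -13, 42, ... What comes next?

-23

The terms cycle through 2 interleaved subsequences.
Stream A is 62, 57, 52, 47, 42, which is subtracting 5 each time.
Stream B is 17, 7, -3, -13, which is subtracting 10 each time.
Term 10 comes from stream B (its 5th entry): -23.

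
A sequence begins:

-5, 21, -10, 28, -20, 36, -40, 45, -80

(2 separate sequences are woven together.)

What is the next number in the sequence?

Taking every 2nd term gives 2 separate tracks.
Stream A is -5, -10, -20, -40, -80, which is geometric with ratio 2.
Stream B is 21, 28, 36, 45, which is triangular numbers starting at T_6.
Term 10 comes from stream B (its 5th entry): 55.

55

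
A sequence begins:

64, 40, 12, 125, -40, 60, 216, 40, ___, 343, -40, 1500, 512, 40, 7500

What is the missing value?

Split by position mod 3 into 3 tracks.
Track A: 64, 125, 216, 343, 512. Consecutive cubes n³ from n = 4.
Track B: 40, -40, 40, -40, 40. The oscillation 40·(−1)^(n+1).
Track C: 12, 60, ?, 1500, 7500. Geometric, ×5 each step.
So the missing entry in track C is 300.

300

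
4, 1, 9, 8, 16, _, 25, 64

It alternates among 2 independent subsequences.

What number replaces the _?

27

The terms cycle through 2 interleaved subsequences.
Stream A: 4, 9, 16, 25 (consecutive squares n² from n = 2).
Stream B: 1, 8, ?, 64 (consecutive cubes n³ from n = 1).
Filling stream B at index 3 by its rule yields 27.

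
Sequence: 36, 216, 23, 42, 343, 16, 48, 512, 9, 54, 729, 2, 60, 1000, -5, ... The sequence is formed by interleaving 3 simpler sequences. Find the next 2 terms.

66, 1331

Taking every 3rd term gives 3 separate tracks.
Track A: 36, 42, 48, 54, 60. Linear: a_n = 30 + 6·n.
Track B: 216, 343, 512, 729, 1000. Perfect cubes starting at 6³.
Track C: 23, 16, 9, 2, -5. Linear: a_n = 30 − 7·n.
Term 16 comes from track A (its 6th entry): 66.
The 17th slot belongs to track B; its 6th term is 1331.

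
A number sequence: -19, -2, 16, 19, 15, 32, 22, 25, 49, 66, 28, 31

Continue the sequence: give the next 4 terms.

83, 100, 34, 37

The slot pattern repeats as AABB (period 4), so there are 2 interleaved tracks.
Stream A: -19, -2, 15, 32, 49, 66 — linear: a_n = -36 + 17·n.
Stream B: 16, 19, 22, 25, 28, 31 — arithmetic, step +3.
The 13th slot belongs to stream A; its 7th term is 83.
Position 14 → stream A, term 8 = 100.
The 15th slot belongs to stream B; its 7th term is 34.
Term 16 comes from stream B (its 8th entry): 37.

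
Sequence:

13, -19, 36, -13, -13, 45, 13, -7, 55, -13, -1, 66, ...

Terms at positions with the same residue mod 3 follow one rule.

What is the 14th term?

5

Read the sequence 3 terms at a time; column i is its own pattern.
Track A: 13, -13, 13, -13. The oscillation 13·(−1)^(n+1).
Track B: -19, -13, -7, -1. Arithmetic, step +6.
Track C: 36, 45, 55, 66. Triangular numbers n(n+1)/2 for n = 8, 9, ….
Term 14 comes from track B (its 5th entry): 5.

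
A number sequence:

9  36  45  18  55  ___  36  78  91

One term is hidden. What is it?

66

Reading positions in blocks of 3 reveals the pattern ABB — 2 tracks woven together.
Stream A: 9, 18, 36 (a geometric progression (common ratio 2)).
Stream B: 36, 45, 55, ?, 78, 91 (the triangular numbers T_8, T_9, …).
So the missing entry in stream B is 66.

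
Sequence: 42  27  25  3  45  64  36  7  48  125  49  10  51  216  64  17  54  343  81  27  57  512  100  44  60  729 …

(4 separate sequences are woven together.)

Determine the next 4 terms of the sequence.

121, 71, 63, 1000

Split by position mod 4: positions 1, 5, 9, … form one track, and each other residue class forms its own.
Stream A: 42, 45, 48, 51, 54, 57, 60 (arithmetic, step +3).
Stream B: 27, 64, 125, 216, 343, 512, 729 (perfect cubes starting at 3³).
Stream C: 25, 36, 49, 64, 81, 100 (perfect squares starting at 5²).
Stream D: 3, 7, 10, 17, 27, 44 (a Fibonacci-like recurrence a_n = a_{n-1} + a_{n-2}).
Position 27 → stream C, term 7 = 121.
The 28th slot belongs to stream D; its 7th term is 71.
Position 29 → stream A, term 8 = 63.
Term 30 comes from stream B (its 8th entry): 1000.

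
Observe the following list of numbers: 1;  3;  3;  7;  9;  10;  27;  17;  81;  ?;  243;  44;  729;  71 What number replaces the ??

27

The terms cycle through 2 interleaved subsequences.
Subsequence A: 1, 3, 9, 27, 81, 243, 729 (powers 3^0, 3^1, 3^2, …).
Subsequence B: 3, 7, 10, 17, ?, 44, 71 (each term equals the sum of the previous two).
The gap is subsequence B's term 5; the rule gives 27.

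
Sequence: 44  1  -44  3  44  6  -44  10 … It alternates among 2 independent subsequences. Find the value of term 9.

44

The terms cycle through 2 interleaved subsequences.
Subsequence A: 44, -44, 44, -44 — the oscillation 44·(−1)^(n+1).
Subsequence B: 1, 3, 6, 10 — the triangular numbers T_1, T_2, ….
Position 9 falls in subsequence A as its term 5, giving 44.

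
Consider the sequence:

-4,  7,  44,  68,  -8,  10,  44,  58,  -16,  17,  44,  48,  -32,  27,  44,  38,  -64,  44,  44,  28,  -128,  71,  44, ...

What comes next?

18

The terms cycle through 4 interleaved subsequences.
Track A is -4, -8, -16, -32, -64, -128, which is a geometric progression (common ratio 2).
Track B is 7, 10, 17, 27, 44, 71, which is each term equals the sum of the previous two.
Track C is 44, 44, 44, 44, 44, 44, which is constant 44.
Track D is 68, 58, 48, 38, 28, which is arithmetic with common difference −10.
Position 24 falls in track D as its term 6, giving 18.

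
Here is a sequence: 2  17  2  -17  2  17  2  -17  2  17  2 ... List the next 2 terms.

The terms cycle through 2 interleaved subsequences.
Track A: 2, 2, 2, 2, 2, 2 — always 2.
Track B: 17, -17, 17, -17, 17 — the oscillation 17·(−1)^(n+1).
Position 12 falls in track B as its term 6, giving -17.
The 13th slot belongs to track A; its 7th term is 2.

-17, 2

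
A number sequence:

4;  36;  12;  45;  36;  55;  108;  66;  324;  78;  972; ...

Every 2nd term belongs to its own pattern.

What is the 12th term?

Odd-indexed and even-indexed terms follow separate rules.
Track A is 4, 12, 36, 108, 324, 972, which is geometric, ×3 each step.
Track B is 36, 45, 55, 66, 78, which is triangular numbers n(n+1)/2 for n = 8, 9, ….
Position 12 falls in track B as its term 6, giving 91.

91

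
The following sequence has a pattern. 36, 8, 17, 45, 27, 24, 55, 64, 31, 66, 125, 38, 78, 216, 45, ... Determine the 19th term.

105

Read the sequence 3 terms at a time; column i is its own pattern.
Track A: 36, 45, 55, 66, 78 (triangular numbers starting at T_8).
Track B: 8, 27, 64, 125, 216 (the cubes 2³, 3³, 4³, …).
Track C: 17, 24, 31, 38, 45 (linear: a_n = 10 + 7·n).
The 19th slot belongs to track A; its 7th term is 105.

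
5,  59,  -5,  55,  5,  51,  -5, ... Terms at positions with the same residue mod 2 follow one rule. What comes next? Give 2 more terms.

Taking every 2nd term gives 2 separate tracks.
Track A is 5, -5, 5, -5, which is oscillating between 5 and -5.
Track B is 59, 55, 51, which is arithmetic with common difference −4.
Position 8 → track B, term 4 = 47.
Term 9 comes from track A (its 5th entry): 5.

47, 5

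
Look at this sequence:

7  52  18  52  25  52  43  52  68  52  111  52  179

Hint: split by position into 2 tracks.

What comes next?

Taking every 2nd term gives 2 separate tracks.
Track A: 7, 18, 25, 43, 68, 111, 179 — each term equals the sum of the previous two.
Track B: 52, 52, 52, 52, 52, 52 — the constant sequence 52.
Position 14 → track B, term 7 = 52.

52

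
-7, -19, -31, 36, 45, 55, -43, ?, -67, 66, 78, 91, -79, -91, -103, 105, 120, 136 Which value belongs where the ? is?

-55

The slot pattern repeats as AAABBB (period 6), so there are 2 interleaved tracks.
Stream A: -7, -19, -31, -43, ?, -67, -79, -91, -103 (linear: a_n = 5 − 12·n).
Stream B: 36, 45, 55, 66, 78, 91, 105, 120, 136 (the triangular numbers T_8, T_9, …).
Filling stream A at index 5 by its rule yields -55.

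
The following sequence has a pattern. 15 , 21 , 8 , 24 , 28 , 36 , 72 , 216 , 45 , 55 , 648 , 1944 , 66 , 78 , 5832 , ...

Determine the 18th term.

105

Reading positions in blocks of 4 reveals the pattern AABB — 2 tracks woven together.
Subsequence A is 15, 21, 28, 36, 45, 55, 66, 78, which is triangular numbers n(n+1)/2 for n = 5, 6, ….
Subsequence B is 8, 24, 72, 216, 648, 1944, 5832, which is multiplying by 3 each time.
Position 18 → subsequence A, term 10 = 105.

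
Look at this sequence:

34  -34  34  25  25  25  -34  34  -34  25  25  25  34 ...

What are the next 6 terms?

-34, 34, 25, 25, 25, -34

Positions follow the repeating pattern AAABBB; grouping by letter gives 2 tracks.
Subsequence A: 34, -34, 34, -34, 34, -34, 34 (oscillating between 34 and -34).
Subsequence B: 25, 25, 25, 25, 25, 25 (constant 25).
Position 14 → subsequence A, term 8 = -34.
The 15th slot belongs to subsequence A; its 9th term is 34.
The 16th slot belongs to subsequence B; its 7th term is 25.
Position 17 → subsequence B, term 8 = 25.
Position 18 → subsequence B, term 9 = 25.
Position 19 falls in subsequence A as its term 10, giving -34.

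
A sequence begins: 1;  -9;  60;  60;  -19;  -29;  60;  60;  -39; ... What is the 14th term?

-69

Positions follow the repeating pattern AABB; grouping by letter gives 2 tracks.
Track A: 1, -9, -19, -29, -39 (arithmetic with common difference −10).
Track B: 60, 60, 60, 60 (the constant sequence 60).
Position 14 → track A, term 8 = -69.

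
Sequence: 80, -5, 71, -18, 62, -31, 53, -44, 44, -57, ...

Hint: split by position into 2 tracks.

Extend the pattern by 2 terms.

35, -70

Positions 1, 3, 5, … form one subsequence and positions 2, 4, 6, … form another.
Stream A: 80, 71, 62, 53, 44 (subtracting 9 each time).
Stream B: -5, -18, -31, -44, -57 (arithmetic with common difference −13).
Position 11 → stream A, term 6 = 35.
Term 12 comes from stream B (its 6th entry): -70.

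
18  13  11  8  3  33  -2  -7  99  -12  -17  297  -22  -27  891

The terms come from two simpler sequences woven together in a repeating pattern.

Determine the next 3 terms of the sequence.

Positions follow the repeating pattern AAB; grouping by letter gives 2 tracks.
Subsequence A: 18, 13, 8, 3, -2, -7, -12, -17, -22, -27 — arithmetic, step −5.
Subsequence B: 11, 33, 99, 297, 891 — a geometric progression (common ratio 3).
Position 16 → subsequence A, term 11 = -32.
Term 17 comes from subsequence A (its 12th entry): -37.
The 18th slot belongs to subsequence B; its 6th term is 2673.

-32, -37, 2673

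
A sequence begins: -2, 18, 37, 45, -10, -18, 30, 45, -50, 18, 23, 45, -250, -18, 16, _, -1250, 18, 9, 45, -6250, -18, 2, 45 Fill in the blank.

Read the sequence 4 terms at a time; column i is its own pattern.
Stream A: -2, -10, -50, -250, -1250, -6250 (geometric, ×5 each step).
Stream B: 18, -18, 18, -18, 18, -18 (oscillating between 18 and -18).
Stream C: 37, 30, 23, 16, 9, 2 (arithmetic with common difference −7).
Stream D: 45, 45, 45, ?, 45, 45 (always 45).
The gap is stream D's term 4; the rule gives 45.

45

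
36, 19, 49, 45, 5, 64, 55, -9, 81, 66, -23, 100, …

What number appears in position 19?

Taking every 3rd term gives 3 separate tracks.
Track A: 36, 45, 55, 66 (triangular numbers n(n+1)/2 for n = 8, 9, …).
Track B: 19, 5, -9, -23 (arithmetic with common difference −14).
Track C: 49, 64, 81, 100 (perfect squares starting at 7²).
Position 19 falls in track A as its term 7, giving 105.

105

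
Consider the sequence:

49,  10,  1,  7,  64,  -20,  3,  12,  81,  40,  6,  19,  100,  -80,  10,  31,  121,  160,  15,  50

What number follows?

Split by position mod 4: positions 1, 5, 9, … form one track, and each other residue class forms its own.
Subsequence A = 49, 64, 81, 100, 121: consecutive squares n² from n = 7.
Subsequence B = 10, -20, 40, -80, 160: geometric with ratio -2.
Subsequence C = 1, 3, 6, 10, 15: the triangular numbers T_1, T_2, ….
Subsequence D = 7, 12, 19, 31, 50: a Fibonacci-like recurrence a_n = a_{n-1} + a_{n-2}.
Position 21 → subsequence A, term 6 = 144.

144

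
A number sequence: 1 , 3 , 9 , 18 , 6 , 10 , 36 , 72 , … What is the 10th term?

Reading positions in blocks of 4 reveals the pattern AABB — 2 tracks woven together.
Stream A: 1, 3, 6, 10 (triangular numbers starting at T_1).
Stream B: 9, 18, 36, 72 (geometric with ratio 2).
Position 10 falls in stream A as its term 6, giving 21.

21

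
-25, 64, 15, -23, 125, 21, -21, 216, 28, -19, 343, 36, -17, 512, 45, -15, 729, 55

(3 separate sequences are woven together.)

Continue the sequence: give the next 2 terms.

-13, 1000

Taking every 3rd term gives 3 separate tracks.
Track A: -25, -23, -21, -19, -17, -15 (adding 2 each time).
Track B: 64, 125, 216, 343, 512, 729 (consecutive cubes n³ from n = 4).
Track C: 15, 21, 28, 36, 45, 55 (triangular numbers starting at T_5).
Term 19 comes from track A (its 7th entry): -13.
Term 20 comes from track B (its 7th entry): 1000.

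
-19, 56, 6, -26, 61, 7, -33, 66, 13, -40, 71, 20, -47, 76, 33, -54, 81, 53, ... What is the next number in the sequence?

Split by position mod 3 into 3 tracks.
Track A is -19, -26, -33, -40, -47, -54, which is subtracting 7 each time.
Track B is 56, 61, 66, 71, 76, 81, which is adding 5 each time.
Track C is 6, 7, 13, 20, 33, 53, which is each term equals the sum of the previous two.
The 19th slot belongs to track A; its 7th term is -61.

-61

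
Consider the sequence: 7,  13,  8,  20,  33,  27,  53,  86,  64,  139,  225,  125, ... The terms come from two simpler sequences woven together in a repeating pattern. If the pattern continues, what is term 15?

216

The slot pattern repeats as AAB (period 3), so there are 2 interleaved tracks.
Track A: 7, 13, 20, 33, 53, 86, 139, 225 — each term equals the sum of the previous two.
Track B: 8, 27, 64, 125 — the cubes 2³, 3³, 4³, ….
Position 15 → track B, term 5 = 216.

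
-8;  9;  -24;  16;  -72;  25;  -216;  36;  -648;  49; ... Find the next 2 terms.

Odd-indexed and even-indexed terms follow separate rules.
Track A: -8, -24, -72, -216, -648 — geometric with ratio 3.
Track B: 9, 16, 25, 36, 49 — consecutive squares n² from n = 3.
Term 11 comes from track A (its 6th entry): -1944.
Position 12 falls in track B as its term 6, giving 64.

-1944, 64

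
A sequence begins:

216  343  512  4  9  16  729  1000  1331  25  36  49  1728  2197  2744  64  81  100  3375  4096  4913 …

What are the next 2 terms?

The slot pattern repeats as AAABBB (period 6), so there are 2 interleaved tracks.
Track A: 216, 343, 512, 729, 1000, 1331, 1728, 2197, 2744, 3375, 4096, 4913 (perfect cubes starting at 6³).
Track B: 4, 9, 16, 25, 36, 49, 64, 81, 100 (consecutive squares n² from n = 2).
Position 22 → track B, term 10 = 121.
The 23rd slot belongs to track B; its 11th term is 144.

121, 144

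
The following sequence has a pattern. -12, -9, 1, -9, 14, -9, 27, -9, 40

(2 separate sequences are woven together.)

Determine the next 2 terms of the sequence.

-9, 53

The terms cycle through 2 interleaved subsequences.
Track A is -12, 1, 14, 27, 40, which is arithmetic, step +13.
Track B is -9, -9, -9, -9, which is constant -9.
Position 10 falls in track B as its term 5, giving -9.
Term 11 comes from track A (its 6th entry): 53.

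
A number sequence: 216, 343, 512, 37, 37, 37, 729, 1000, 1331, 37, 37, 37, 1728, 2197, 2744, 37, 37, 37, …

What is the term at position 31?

9261

Reading positions in blocks of 6 reveals the pattern AAABBB — 2 tracks woven together.
Stream A: 216, 343, 512, 729, 1000, 1331, 1728, 2197, 2744 (the cubes 6³, 7³, 8³, …).
Stream B: 37, 37, 37, 37, 37, 37, 37, 37, 37 (always 37).
Term 31 comes from stream A (its 16th entry): 9261.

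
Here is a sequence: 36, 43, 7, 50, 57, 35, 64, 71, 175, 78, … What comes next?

85

Reading positions in blocks of 3 reveals the pattern AAB — 2 tracks woven together.
Stream A is 36, 43, 50, 57, 64, 71, 78, which is arithmetic, step +7.
Stream B is 7, 35, 175, which is geometric with ratio 5.
The 11th slot belongs to stream A; its 8th term is 85.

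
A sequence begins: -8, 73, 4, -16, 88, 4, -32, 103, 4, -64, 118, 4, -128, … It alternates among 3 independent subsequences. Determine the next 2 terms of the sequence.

Split by position mod 3 into 3 tracks.
Subsequence A is -8, -16, -32, -64, -128, which is a geometric progression (common ratio 2).
Subsequence B is 73, 88, 103, 118, which is arithmetic, step +15.
Subsequence C is 4, 4, 4, 4, which is always 4.
Position 14 → subsequence B, term 5 = 133.
Term 15 comes from subsequence C (its 5th entry): 4.

133, 4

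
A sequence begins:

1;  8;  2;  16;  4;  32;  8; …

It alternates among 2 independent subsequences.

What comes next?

The terms cycle through 2 interleaved subsequences.
Track A = 1, 2, 4, 8: geometric, ×2 each step.
Track B = 8, 16, 32: powers 2^3, 2^4, 2^5, ….
The 8th slot belongs to track B; its 4th term is 64.

64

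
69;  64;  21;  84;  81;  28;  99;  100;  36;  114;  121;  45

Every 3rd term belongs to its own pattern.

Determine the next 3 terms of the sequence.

Split by position mod 3 into 3 tracks.
Stream A: 69, 84, 99, 114 — adding 15 each time.
Stream B: 64, 81, 100, 121 — perfect squares starting at 8².
Stream C: 21, 28, 36, 45 — triangular numbers n(n+1)/2 for n = 6, 7, ….
Term 13 comes from stream A (its 5th entry): 129.
Position 14 falls in stream B as its term 5, giving 144.
Position 15 falls in stream C as its term 5, giving 55.

129, 144, 55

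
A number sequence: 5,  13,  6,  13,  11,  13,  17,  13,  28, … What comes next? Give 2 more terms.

Positions 1, 3, 5, … form one subsequence and positions 2, 4, 6, … form another.
Stream A: 5, 6, 11, 17, 28 (each term equals the sum of the previous two).
Stream B: 13, 13, 13, 13 (constant 13).
Term 10 comes from stream B (its 5th entry): 13.
Position 11 falls in stream A as its term 6, giving 45.

13, 45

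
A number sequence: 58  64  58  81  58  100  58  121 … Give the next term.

58

Split by position mod 2 into 2 tracks.
Track A: 58, 58, 58, 58 (always 58).
Track B: 64, 81, 100, 121 (the squares 8², 9², 10², …).
Term 9 comes from track A (its 5th entry): 58.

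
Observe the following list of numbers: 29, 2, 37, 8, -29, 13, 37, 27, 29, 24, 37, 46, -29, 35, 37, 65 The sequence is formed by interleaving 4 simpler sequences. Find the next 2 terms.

Read the sequence 4 terms at a time; column i is its own pattern.
Track A = 29, -29, 29, -29: alternating ±29.
Track B = 2, 13, 24, 35: adding 11 each time.
Track C = 37, 37, 37, 37: always 37.
Track D = 8, 27, 46, 65: adding 19 each time.
The 17th slot belongs to track A; its 5th term is 29.
The 18th slot belongs to track B; its 5th term is 46.

29, 46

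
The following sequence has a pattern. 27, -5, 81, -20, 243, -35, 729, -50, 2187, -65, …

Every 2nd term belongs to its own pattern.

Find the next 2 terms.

Odd-indexed and even-indexed terms follow separate rules.
Track A is 27, 81, 243, 729, 2187, which is powers of 3.
Track B is -5, -20, -35, -50, -65, which is arithmetic with common difference −15.
Term 11 comes from track A (its 6th entry): 6561.
Term 12 comes from track B (its 6th entry): -80.

6561, -80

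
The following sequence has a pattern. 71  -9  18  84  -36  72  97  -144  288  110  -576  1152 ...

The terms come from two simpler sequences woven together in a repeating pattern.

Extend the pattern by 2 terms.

123, -2304

Positions follow the repeating pattern ABB; grouping by letter gives 2 tracks.
Stream A: 71, 84, 97, 110 — arithmetic, step +13.
Stream B: -9, 18, -36, 72, -144, 288, -576, 1152 — multiplying by -2 each time.
Term 13 comes from stream A (its 5th entry): 123.
Position 14 → stream B, term 9 = -2304.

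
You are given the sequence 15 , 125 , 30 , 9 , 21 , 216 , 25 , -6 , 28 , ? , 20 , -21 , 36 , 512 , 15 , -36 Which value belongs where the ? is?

Read the sequence 4 terms at a time; column i is its own pattern.
Subsequence A is 15, 21, 28, 36, which is triangular numbers n(n+1)/2 for n = 5, 6, ….
Subsequence B is 125, 216, ?, 512, which is consecutive cubes n³ from n = 5.
Subsequence C is 30, 25, 20, 15, which is linear: a_n = 35 − 5·n.
Subsequence D is 9, -6, -21, -36, which is linear: a_n = 24 − 15·n.
Filling subsequence B at index 3 by its rule yields 343.

343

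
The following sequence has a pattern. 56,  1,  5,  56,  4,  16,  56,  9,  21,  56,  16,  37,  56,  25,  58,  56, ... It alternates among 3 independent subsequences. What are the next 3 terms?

The terms cycle through 3 interleaved subsequences.
Track A = 56, 56, 56, 56, 56, 56: constant 56.
Track B = 1, 4, 9, 16, 25: consecutive squares n² from n = 1.
Track C = 5, 16, 21, 37, 58: a Fibonacci-like recurrence a_n = a_{n-1} + a_{n-2}.
Position 17 → track B, term 6 = 36.
Position 18 → track C, term 6 = 95.
The 19th slot belongs to track A; its 7th term is 56.

36, 95, 56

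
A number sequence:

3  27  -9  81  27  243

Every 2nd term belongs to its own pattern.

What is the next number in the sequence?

Split by position mod 2 into 2 tracks.
Track A: 3, -9, 27 — multiplying by -3 each time.
Track B: 27, 81, 243 — powers 3^3, 3^4, 3^5, ….
Term 7 comes from track A (its 4th entry): -81.

-81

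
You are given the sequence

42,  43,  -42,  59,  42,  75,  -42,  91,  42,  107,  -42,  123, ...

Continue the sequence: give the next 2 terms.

Positions 1, 3, 5, … form one subsequence and positions 2, 4, 6, … form another.
Track A: 42, -42, 42, -42, 42, -42 (the oscillation 42·(−1)^(n+1)).
Track B: 43, 59, 75, 91, 107, 123 (arithmetic, step +16).
Term 13 comes from track A (its 7th entry): 42.
Position 14 falls in track B as its term 7, giving 139.

42, 139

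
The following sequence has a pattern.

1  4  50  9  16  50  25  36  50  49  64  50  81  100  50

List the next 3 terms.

121, 144, 50

The slot pattern repeats as AAB (period 3), so there are 2 interleaved tracks.
Subsequence A is 1, 4, 9, 16, 25, 36, 49, 64, 81, 100, which is consecutive squares n² from n = 1.
Subsequence B is 50, 50, 50, 50, 50, which is the constant sequence 50.
Term 16 comes from subsequence A (its 11th entry): 121.
Term 17 comes from subsequence A (its 12th entry): 144.
Position 18 → subsequence B, term 6 = 50.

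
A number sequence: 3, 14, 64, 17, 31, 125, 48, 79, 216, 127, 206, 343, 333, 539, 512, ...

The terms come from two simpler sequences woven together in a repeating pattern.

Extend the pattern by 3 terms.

872, 1411, 729

The slot pattern repeats as AAB (period 3), so there are 2 interleaved tracks.
Subsequence A: 3, 14, 17, 31, 48, 79, 127, 206, 333, 539. Fibonacci-style (each term is the sum of the two before it).
Subsequence B: 64, 125, 216, 343, 512. Perfect cubes starting at 4³.
The 16th slot belongs to subsequence A; its 11th term is 872.
The 17th slot belongs to subsequence A; its 12th term is 1411.
Position 18 → subsequence B, term 6 = 729.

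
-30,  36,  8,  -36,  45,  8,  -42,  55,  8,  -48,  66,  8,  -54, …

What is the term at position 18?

The terms cycle through 3 interleaved subsequences.
Track A: -30, -36, -42, -48, -54. Arithmetic with common difference −6.
Track B: 36, 45, 55, 66. Triangular numbers starting at T_8.
Track C: 8, 8, 8, 8. Always 8.
Term 18 comes from track C (its 6th entry): 8.

8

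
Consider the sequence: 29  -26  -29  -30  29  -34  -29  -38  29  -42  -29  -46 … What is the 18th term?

Positions 1, 3, 5, … form one subsequence and positions 2, 4, 6, … form another.
Subsequence A = 29, -29, 29, -29, 29, -29: the oscillation 29·(−1)^(n+1).
Subsequence B = -26, -30, -34, -38, -42, -46: arithmetic, step −4.
Position 18 → subsequence B, term 9 = -58.

-58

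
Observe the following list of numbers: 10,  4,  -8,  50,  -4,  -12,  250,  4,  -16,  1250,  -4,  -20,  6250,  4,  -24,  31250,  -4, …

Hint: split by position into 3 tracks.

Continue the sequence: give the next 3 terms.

-28, 156250, 4

Taking every 3rd term gives 3 separate tracks.
Subsequence A: 10, 50, 250, 1250, 6250, 31250 — geometric, ×5 each step.
Subsequence B: 4, -4, 4, -4, 4, -4 — the oscillation 4·(−1)^(n+1).
Subsequence C: -8, -12, -16, -20, -24 — subtracting 4 each time.
Position 18 falls in subsequence C as its term 6, giving -28.
The 19th slot belongs to subsequence A; its 7th term is 156250.
Position 20 falls in subsequence B as its term 7, giving 4.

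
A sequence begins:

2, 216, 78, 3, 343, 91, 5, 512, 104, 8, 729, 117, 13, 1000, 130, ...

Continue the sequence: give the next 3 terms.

21, 1331, 143

Read the sequence 3 terms at a time; column i is its own pattern.
Track A = 2, 3, 5, 8, 13: Fibonacci-style (each term is the sum of the two before it).
Track B = 216, 343, 512, 729, 1000: the cubes 6³, 7³, 8³, ….
Track C = 78, 91, 104, 117, 130: adding 13 each time.
The 16th slot belongs to track A; its 6th term is 21.
The 17th slot belongs to track B; its 6th term is 1331.
Term 18 comes from track C (its 6th entry): 143.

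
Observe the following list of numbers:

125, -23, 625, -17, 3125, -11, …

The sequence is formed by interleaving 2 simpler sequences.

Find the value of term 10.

Odd-indexed and even-indexed terms follow separate rules.
Stream A = 125, 625, 3125: powers of 5.
Stream B = -23, -17, -11: arithmetic, step +6.
Term 10 comes from stream B (its 5th entry): 1.

1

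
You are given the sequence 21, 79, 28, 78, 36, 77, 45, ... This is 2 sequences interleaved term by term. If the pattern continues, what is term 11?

Taking every 2nd term gives 2 separate tracks.
Track A = 21, 28, 36, 45: the triangular numbers T_6, T_7, ….
Track B = 79, 78, 77: subtracting 1 each time.
Term 11 comes from track A (its 6th entry): 66.

66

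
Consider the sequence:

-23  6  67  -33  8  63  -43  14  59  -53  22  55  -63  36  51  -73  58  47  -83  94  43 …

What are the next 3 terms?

-93, 152, 39

Split by position mod 3 into 3 tracks.
Stream A: -23, -33, -43, -53, -63, -73, -83 — subtracting 10 each time.
Stream B: 6, 8, 14, 22, 36, 58, 94 — each term equals the sum of the previous two.
Stream C: 67, 63, 59, 55, 51, 47, 43 — subtracting 4 each time.
Term 22 comes from stream A (its 8th entry): -93.
Position 23 → stream B, term 8 = 152.
Position 24 falls in stream C as its term 8, giving 39.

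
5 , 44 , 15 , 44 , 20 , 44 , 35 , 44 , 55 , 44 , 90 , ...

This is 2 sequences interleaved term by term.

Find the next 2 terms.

Odd-indexed and even-indexed terms follow separate rules.
Track A is 5, 15, 20, 35, 55, 90, which is each term equals the sum of the previous two.
Track B is 44, 44, 44, 44, 44, which is constant 44.
Term 12 comes from track B (its 6th entry): 44.
Position 13 falls in track A as its term 7, giving 145.

44, 145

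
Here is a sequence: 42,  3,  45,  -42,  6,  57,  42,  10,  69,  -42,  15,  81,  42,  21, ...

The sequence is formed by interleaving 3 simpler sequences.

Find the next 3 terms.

93, -42, 28

Read the sequence 3 terms at a time; column i is its own pattern.
Track A: 42, -42, 42, -42, 42. Alternating ±42.
Track B: 3, 6, 10, 15, 21. Triangular numbers starting at T_2.
Track C: 45, 57, 69, 81. Adding 12 each time.
Term 15 comes from track C (its 5th entry): 93.
Term 16 comes from track A (its 6th entry): -42.
Position 17 falls in track B as its term 6, giving 28.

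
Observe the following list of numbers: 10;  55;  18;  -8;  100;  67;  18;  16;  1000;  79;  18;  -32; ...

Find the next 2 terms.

10000, 91

The terms cycle through 4 interleaved subsequences.
Track A: 10, 100, 1000 — powers 10^1, 10^2, 10^3, ….
Track B: 55, 67, 79 — linear: a_n = 43 + 12·n.
Track C: 18, 18, 18 — constant 18.
Track D: -8, 16, -32 — multiplying by -2 each time.
Term 13 comes from track A (its 4th entry): 10000.
Position 14 falls in track B as its term 4, giving 91.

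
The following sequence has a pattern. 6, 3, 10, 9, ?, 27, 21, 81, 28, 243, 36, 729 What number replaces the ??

15

Split by position mod 2 into 2 tracks.
Stream A: 6, 10, ?, 21, 28, 36 — the triangular numbers T_3, T_4, ….
Stream B: 3, 9, 27, 81, 243, 729 — powers of 3.
The gap is stream A's term 3; the rule gives 15.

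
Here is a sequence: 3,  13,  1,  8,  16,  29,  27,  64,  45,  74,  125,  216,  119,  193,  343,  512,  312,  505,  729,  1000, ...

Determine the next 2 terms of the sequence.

817, 1322

The slot pattern repeats as AABB (period 4), so there are 2 interleaved tracks.
Track A: 3, 13, 16, 29, 45, 74, 119, 193, 312, 505 (a Fibonacci-like recurrence a_n = a_{n-1} + a_{n-2}).
Track B: 1, 8, 27, 64, 125, 216, 343, 512, 729, 1000 (consecutive cubes n³ from n = 1).
Position 21 falls in track A as its term 11, giving 817.
Term 22 comes from track A (its 12th entry): 1322.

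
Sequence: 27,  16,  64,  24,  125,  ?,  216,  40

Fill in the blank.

Odd-indexed and even-indexed terms follow separate rules.
Track A = 27, 64, 125, 216: the cubes 3³, 4³, 5³, ….
Track B = 16, 24, ?, 40: arithmetic, step +8.
Track B's pattern makes the blank 32.

32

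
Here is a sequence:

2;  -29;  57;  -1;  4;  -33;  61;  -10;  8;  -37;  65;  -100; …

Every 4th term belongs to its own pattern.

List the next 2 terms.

16, -41

Read the sequence 4 terms at a time; column i is its own pattern.
Stream A is 2, 4, 8, which is powers 2^1, 2^2, 2^3, ….
Stream B is -29, -33, -37, which is linear: a_n = -25 − 4·n.
Stream C is 57, 61, 65, which is arithmetic with common difference +4.
Stream D is -1, -10, -100, which is geometric, ×10 each step.
Position 13 → stream A, term 4 = 16.
Position 14 falls in stream B as its term 4, giving -41.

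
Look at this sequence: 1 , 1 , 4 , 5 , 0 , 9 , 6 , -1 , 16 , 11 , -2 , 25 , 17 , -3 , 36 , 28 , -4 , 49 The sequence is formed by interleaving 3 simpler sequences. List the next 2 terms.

Split by position mod 3 into 3 tracks.
Track A = 1, 5, 6, 11, 17, 28: each term equals the sum of the previous two.
Track B = 1, 0, -1, -2, -3, -4: arithmetic with common difference −1.
Track C = 4, 9, 16, 25, 36, 49: perfect squares starting at 2².
Term 19 comes from track A (its 7th entry): 45.
The 20th slot belongs to track B; its 7th term is -5.

45, -5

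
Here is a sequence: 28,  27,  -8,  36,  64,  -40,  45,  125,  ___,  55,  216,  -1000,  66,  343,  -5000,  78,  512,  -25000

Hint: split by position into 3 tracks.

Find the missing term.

Read the sequence 3 terms at a time; column i is its own pattern.
Subsequence A: 28, 36, 45, 55, 66, 78. Triangular numbers n(n+1)/2 for n = 7, 8, ….
Subsequence B: 27, 64, 125, 216, 343, 512. Perfect cubes starting at 3³.
Subsequence C: -8, -40, ?, -1000, -5000, -25000. Multiplying by 5 each time.
Subsequence C's pattern makes the blank -200.

-200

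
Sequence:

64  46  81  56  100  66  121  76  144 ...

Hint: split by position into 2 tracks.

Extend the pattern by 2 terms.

Taking every 2nd term gives 2 separate tracks.
Track A: 64, 81, 100, 121, 144 — consecutive squares n² from n = 8.
Track B: 46, 56, 66, 76 — linear: a_n = 36 + 10·n.
Position 10 → track B, term 5 = 86.
Term 11 comes from track A (its 6th entry): 169.

86, 169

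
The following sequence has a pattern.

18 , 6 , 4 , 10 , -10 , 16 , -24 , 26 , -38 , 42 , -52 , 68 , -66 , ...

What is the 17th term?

Positions 1, 3, 5, … form one subsequence and positions 2, 4, 6, … form another.
Track A: 18, 4, -10, -24, -38, -52, -66 — subtracting 14 each time.
Track B: 6, 10, 16, 26, 42, 68 — each term equals the sum of the previous two.
Position 17 → track A, term 9 = -94.

-94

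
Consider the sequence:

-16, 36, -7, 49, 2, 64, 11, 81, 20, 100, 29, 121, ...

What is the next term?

38

Odd-indexed and even-indexed terms follow separate rules.
Stream A: -16, -7, 2, 11, 20, 29. Linear: a_n = -25 + 9·n.
Stream B: 36, 49, 64, 81, 100, 121. Perfect squares starting at 6².
The 13th slot belongs to stream A; its 7th term is 38.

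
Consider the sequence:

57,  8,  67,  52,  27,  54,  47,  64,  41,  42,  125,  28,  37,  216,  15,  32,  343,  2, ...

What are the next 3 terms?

27, 512, -11

The terms cycle through 3 interleaved subsequences.
Stream A is 57, 52, 47, 42, 37, 32, which is arithmetic with common difference −5.
Stream B is 8, 27, 64, 125, 216, 343, which is consecutive cubes n³ from n = 2.
Stream C is 67, 54, 41, 28, 15, 2, which is linear: a_n = 80 − 13·n.
Position 19 → stream A, term 7 = 27.
Position 20 → stream B, term 7 = 512.
The 21st slot belongs to stream C; its 7th term is -11.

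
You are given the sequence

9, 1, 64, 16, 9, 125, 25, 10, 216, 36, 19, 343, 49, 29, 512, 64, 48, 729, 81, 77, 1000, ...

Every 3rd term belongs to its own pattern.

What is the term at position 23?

125

Split by position mod 3: positions 1, 4, 7, … form one track, and each other residue class forms its own.
Stream A: 9, 16, 25, 36, 49, 64, 81. The squares 3², 4², 5², ….
Stream B: 1, 9, 10, 19, 29, 48, 77. Each term equals the sum of the previous two.
Stream C: 64, 125, 216, 343, 512, 729, 1000. The cubes 4³, 5³, 6³, ….
The 23rd slot belongs to stream B; its 8th term is 125.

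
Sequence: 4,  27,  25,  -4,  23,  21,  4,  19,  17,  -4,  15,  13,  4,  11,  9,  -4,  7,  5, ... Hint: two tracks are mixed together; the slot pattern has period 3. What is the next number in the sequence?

Positions follow the repeating pattern ABB; grouping by letter gives 2 tracks.
Track A: 4, -4, 4, -4, 4, -4 — oscillating between 4 and -4.
Track B: 27, 25, 23, 21, 19, 17, 15, 13, 11, 9, 7, 5 — linear: a_n = 29 − 2·n.
Position 19 falls in track A as its term 7, giving 4.

4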